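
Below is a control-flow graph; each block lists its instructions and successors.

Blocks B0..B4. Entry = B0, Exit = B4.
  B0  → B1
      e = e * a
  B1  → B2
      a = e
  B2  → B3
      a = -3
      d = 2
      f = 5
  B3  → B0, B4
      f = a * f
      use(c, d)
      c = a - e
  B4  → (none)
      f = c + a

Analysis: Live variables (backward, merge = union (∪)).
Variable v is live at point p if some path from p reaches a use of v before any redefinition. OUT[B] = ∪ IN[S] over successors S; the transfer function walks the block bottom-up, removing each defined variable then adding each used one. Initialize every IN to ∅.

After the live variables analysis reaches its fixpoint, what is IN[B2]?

Answer: {c, e}

Trace:
Fixpoint table:
  B0:  IN={a, c, e}  OUT={c, e}
  B1:  IN={c, e}  OUT={c, e}
  B2:  IN={c, e}  OUT={a, c, d, e, f}
  B3:  IN={a, c, d, e, f}  OUT={a, c, e}
  B4:  IN={a, c}  OUT={}

Merge at B2: OUT[B2] = IN[B3] = {a, c, d, e, f}
Applying B2's transfer function to that OUT value gives IN[B2] (row B2 above).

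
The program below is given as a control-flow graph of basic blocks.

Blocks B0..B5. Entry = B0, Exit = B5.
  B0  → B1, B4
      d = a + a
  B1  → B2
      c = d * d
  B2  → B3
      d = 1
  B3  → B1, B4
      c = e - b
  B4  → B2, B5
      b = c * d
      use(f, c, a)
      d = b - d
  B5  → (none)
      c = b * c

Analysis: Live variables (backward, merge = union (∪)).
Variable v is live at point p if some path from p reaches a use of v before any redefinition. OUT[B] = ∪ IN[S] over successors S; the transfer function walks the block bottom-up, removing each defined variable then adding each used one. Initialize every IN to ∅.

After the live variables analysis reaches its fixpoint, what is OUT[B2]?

Answer: {a, b, d, e, f}

Trace:
Converged values:
  B0:  IN={a, b, c, e, f}  OUT={a, b, c, d, e, f}
  B1:  IN={a, b, d, e, f}  OUT={a, b, e, f}
  B2:  IN={a, b, e, f}  OUT={a, b, d, e, f}
  B3:  IN={a, b, d, e, f}  OUT={a, b, c, d, e, f}
  B4:  IN={a, c, d, e, f}  OUT={a, b, c, e, f}
  B5:  IN={b, c}  OUT={}

Merge at B2: OUT[B2] = IN[B3] = {a, b, d, e, f}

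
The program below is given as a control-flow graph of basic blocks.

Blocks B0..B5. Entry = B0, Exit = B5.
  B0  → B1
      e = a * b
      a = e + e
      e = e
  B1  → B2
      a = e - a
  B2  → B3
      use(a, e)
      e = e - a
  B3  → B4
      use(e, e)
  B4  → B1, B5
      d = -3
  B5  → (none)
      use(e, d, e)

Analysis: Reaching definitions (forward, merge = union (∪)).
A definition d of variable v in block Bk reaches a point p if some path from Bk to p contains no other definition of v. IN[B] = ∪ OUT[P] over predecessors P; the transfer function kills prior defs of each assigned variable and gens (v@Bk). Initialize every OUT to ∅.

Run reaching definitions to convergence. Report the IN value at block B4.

Answer: {a@B1, d@B4, e@B2}

Trace:
Fixpoint table:
  B0:  IN={}  OUT={a@B0, e@B0}
  B1:  IN={a@B0, a@B1, d@B4, e@B0, e@B2}  OUT={a@B1, d@B4, e@B0, e@B2}
  B2:  IN={a@B1, d@B4, e@B0, e@B2}  OUT={a@B1, d@B4, e@B2}
  B3:  IN={a@B1, d@B4, e@B2}  OUT={a@B1, d@B4, e@B2}
  B4:  IN={a@B1, d@B4, e@B2}  OUT={a@B1, d@B4, e@B2}
  B5:  IN={a@B1, d@B4, e@B2}  OUT={a@B1, d@B4, e@B2}

Merge at B4: IN[B4] = OUT[B3] = {a@B1, d@B4, e@B2}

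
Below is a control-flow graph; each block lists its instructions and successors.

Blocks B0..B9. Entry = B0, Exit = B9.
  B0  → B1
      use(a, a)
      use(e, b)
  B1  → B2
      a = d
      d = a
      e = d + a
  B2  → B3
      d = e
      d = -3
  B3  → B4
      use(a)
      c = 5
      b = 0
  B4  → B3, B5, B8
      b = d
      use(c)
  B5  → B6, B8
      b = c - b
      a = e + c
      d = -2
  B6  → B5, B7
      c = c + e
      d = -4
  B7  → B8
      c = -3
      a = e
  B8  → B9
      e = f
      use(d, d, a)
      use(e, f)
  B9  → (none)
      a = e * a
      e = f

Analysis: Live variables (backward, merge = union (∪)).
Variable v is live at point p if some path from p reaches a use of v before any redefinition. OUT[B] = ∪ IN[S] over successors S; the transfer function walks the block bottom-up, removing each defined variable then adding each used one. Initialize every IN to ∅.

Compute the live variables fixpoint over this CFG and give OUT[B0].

Answer: {d, f}

Working:
Converged values:
  B0:  IN={a, b, d, e, f}  OUT={d, f}
  B1:  IN={d, f}  OUT={a, e, f}
  B2:  IN={a, e, f}  OUT={a, d, e, f}
  B3:  IN={a, d, e, f}  OUT={a, c, d, e, f}
  B4:  IN={a, c, d, e, f}  OUT={a, b, c, d, e, f}
  B5:  IN={b, c, e, f}  OUT={a, b, c, d, e, f}
  B6:  IN={b, c, e, f}  OUT={b, c, d, e, f}
  B7:  IN={d, e, f}  OUT={a, d, f}
  B8:  IN={a, d, f}  OUT={a, e, f}
  B9:  IN={a, e, f}  OUT={}

Merge at B0: OUT[B0] = IN[B1] = {d, f}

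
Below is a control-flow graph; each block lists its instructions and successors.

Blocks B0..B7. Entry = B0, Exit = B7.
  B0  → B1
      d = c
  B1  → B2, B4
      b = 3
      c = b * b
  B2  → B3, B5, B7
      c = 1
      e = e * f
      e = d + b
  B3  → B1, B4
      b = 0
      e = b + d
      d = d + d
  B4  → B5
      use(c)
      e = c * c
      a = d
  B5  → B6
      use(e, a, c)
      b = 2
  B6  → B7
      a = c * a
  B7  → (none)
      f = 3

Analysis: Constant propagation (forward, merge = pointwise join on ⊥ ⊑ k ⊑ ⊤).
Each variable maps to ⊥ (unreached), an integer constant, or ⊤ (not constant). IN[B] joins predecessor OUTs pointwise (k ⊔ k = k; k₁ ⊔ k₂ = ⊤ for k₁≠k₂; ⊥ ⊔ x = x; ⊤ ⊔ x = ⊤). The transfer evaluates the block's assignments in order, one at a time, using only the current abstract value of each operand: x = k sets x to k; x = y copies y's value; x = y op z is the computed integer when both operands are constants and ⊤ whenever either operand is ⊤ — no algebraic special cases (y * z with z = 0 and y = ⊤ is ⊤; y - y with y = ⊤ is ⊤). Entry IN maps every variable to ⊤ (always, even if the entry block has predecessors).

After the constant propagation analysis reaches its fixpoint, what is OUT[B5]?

Fixpoint table:
  B0: | IN=(all ⊤) | OUT=(all ⊤)
  B1: | IN=(all ⊤) | OUT={b:3, c:9; rest ⊤}
  B2: | IN={b:3, c:9; rest ⊤} | OUT={b:3, c:1; rest ⊤}
  B3: | IN={b:3, c:1; rest ⊤} | OUT={b:0, c:1; rest ⊤}
  B4: | IN=(all ⊤) | OUT=(all ⊤)
  B5: | IN=(all ⊤) | OUT={b:2; rest ⊤}
  B6: | IN={b:2; rest ⊤} | OUT={b:2; rest ⊤}
  B7: | IN=(all ⊤) | OUT={f:3; rest ⊤}

Merge at B5: IN[B5] = OUT[B2] ⊔ OUT[B4] = {a: ⊤, b: ⊤, c: ⊤, d: ⊤, e: ⊤, f: ⊤}
Applying B5's transfer function to that IN value gives OUT[B5] (row B5 above).

Answer: {a: ⊤, b: 2, c: ⊤, d: ⊤, e: ⊤, f: ⊤}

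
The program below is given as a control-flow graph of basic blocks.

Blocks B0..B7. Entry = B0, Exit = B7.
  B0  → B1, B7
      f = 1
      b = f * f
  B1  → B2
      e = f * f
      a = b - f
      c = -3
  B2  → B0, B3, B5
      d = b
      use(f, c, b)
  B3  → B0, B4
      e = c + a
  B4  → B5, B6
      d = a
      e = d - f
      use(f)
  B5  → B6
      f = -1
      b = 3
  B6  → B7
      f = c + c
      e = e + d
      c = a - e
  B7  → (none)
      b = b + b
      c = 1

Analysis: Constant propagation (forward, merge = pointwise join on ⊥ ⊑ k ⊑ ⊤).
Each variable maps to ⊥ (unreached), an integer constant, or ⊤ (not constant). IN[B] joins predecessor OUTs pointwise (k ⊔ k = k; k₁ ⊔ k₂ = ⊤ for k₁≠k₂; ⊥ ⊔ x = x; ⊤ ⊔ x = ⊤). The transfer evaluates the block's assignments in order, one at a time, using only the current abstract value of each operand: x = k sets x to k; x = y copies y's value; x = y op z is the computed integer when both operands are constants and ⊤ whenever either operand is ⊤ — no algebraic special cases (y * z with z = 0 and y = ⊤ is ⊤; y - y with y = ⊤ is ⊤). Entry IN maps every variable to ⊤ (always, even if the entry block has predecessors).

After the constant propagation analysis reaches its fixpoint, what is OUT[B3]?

Answer: {a: 0, b: 1, c: -3, d: 1, e: -3, f: 1}

Derivation:
Converged values:
  B0: | IN=(all ⊤) | OUT={b:1, f:1; rest ⊤}
  B1: | IN={b:1, f:1; rest ⊤} | OUT={a:0, b:1, c:-3, e:1, f:1; rest ⊤}
  B2: | IN={a:0, b:1, c:-3, e:1, f:1; rest ⊤} | OUT={a:0, b:1, c:-3, d:1, e:1, f:1; rest ⊤}
  B3: | IN={a:0, b:1, c:-3, d:1, e:1, f:1; rest ⊤} | OUT={a:0, b:1, c:-3, d:1, e:-3, f:1; rest ⊤}
  B4: | IN={a:0, b:1, c:-3, d:1, e:-3, f:1; rest ⊤} | OUT={a:0, b:1, c:-3, d:0, e:-1, f:1; rest ⊤}
  B5: | IN={a:0, b:1, c:-3, f:1; rest ⊤} | OUT={a:0, b:3, c:-3, f:-1; rest ⊤}
  B6: | IN={a:0, c:-3; rest ⊤} | OUT={a:0, f:-6; rest ⊤}
  B7: | IN=(all ⊤) | OUT={c:1; rest ⊤}

Merge at B3: IN[B3] = OUT[B2] = {a: 0, b: 1, c: -3, d: 1, e: 1, f: 1}
Applying B3's transfer function to that IN value gives OUT[B3] (row B3 above).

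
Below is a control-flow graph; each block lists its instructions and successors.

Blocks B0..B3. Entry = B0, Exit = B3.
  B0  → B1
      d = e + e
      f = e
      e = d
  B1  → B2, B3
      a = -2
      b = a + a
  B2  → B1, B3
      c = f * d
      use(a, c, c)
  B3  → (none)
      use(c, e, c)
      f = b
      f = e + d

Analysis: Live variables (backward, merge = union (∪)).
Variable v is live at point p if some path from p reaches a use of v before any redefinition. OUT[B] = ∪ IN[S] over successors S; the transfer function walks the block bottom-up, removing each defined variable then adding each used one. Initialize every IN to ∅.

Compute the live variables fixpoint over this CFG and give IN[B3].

Fixpoint table:
  B0: | IN={c, e} | OUT={c, d, e, f}
  B1: | IN={c, d, e, f} | OUT={a, b, c, d, e, f}
  B2: | IN={a, b, d, e, f} | OUT={b, c, d, e, f}
  B3: | IN={b, c, d, e} | OUT={}

B3 is the boundary node: OUT[B3] = {}
Applying B3's transfer function to that OUT value gives IN[B3] (row B3 above).

Answer: {b, c, d, e}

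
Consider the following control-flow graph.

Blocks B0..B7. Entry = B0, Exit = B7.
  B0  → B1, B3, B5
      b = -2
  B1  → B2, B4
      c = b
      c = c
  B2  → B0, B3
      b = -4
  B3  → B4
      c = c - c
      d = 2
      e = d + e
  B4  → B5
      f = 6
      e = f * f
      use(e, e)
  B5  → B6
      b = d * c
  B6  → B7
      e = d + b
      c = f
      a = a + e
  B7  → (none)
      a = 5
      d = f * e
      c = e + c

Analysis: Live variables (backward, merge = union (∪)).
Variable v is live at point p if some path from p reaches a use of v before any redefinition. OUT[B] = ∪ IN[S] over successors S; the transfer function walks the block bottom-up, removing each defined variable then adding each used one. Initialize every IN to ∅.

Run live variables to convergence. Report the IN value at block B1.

Answer: {a, b, d, e, f}

Derivation:
Converged values:
  B0:   IN={a, c, d, e, f}   OUT={a, b, c, d, e, f}
  B1:   IN={a, b, d, e, f}   OUT={a, c, d, e, f}
  B2:   IN={a, c, d, e, f}   OUT={a, c, d, e, f}
  B3:   IN={a, c, e}   OUT={a, c, d}
  B4:   IN={a, c, d}   OUT={a, c, d, f}
  B5:   IN={a, c, d, f}   OUT={a, b, d, f}
  B6:   IN={a, b, d, f}   OUT={c, e, f}
  B7:   IN={c, e, f}   OUT={}

Merge at B1: OUT[B1] = IN[B2] ⊔ IN[B4] = {a, c, d, e, f}
Applying B1's transfer function to that OUT value gives IN[B1] (row B1 above).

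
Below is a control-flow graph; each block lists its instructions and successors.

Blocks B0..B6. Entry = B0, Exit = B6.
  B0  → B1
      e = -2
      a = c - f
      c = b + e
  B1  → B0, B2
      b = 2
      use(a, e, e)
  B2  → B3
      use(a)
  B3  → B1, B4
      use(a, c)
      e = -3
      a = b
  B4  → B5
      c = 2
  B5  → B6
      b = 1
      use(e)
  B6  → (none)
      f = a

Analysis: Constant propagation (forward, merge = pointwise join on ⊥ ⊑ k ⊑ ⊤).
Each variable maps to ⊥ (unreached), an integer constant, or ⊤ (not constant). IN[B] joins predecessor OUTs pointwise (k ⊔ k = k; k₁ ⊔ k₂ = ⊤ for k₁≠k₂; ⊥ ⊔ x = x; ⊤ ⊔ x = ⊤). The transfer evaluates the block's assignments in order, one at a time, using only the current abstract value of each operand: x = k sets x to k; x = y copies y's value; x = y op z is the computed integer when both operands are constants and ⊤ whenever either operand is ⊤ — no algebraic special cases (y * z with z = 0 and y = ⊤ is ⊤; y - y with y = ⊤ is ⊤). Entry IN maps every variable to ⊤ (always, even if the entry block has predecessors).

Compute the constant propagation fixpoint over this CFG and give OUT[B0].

Fixpoint table:
  B0:   IN=(all ⊤)   OUT={e:-2; rest ⊤}
  B1:   IN=(all ⊤)   OUT={b:2; rest ⊤}
  B2:   IN={b:2; rest ⊤}   OUT={b:2; rest ⊤}
  B3:   IN={b:2; rest ⊤}   OUT={a:2, b:2, e:-3; rest ⊤}
  B4:   IN={a:2, b:2, e:-3; rest ⊤}   OUT={a:2, b:2, c:2, e:-3; rest ⊤}
  B5:   IN={a:2, b:2, c:2, e:-3; rest ⊤}   OUT={a:2, b:1, c:2, e:-3; rest ⊤}
  B6:   IN={a:2, b:1, c:2, e:-3; rest ⊤}   OUT={a:2, b:1, c:2, e:-3, f:2; rest ⊤}

Merge at B0 (entry node, so the boundary value (all ⊤) is joined with the incoming edge(s)): IN[B0] = (all ⊤) ⊔ OUT[B1] = {a: ⊤, b: ⊤, c: ⊤, d: ⊤, e: ⊤, f: ⊤}
Applying B0's transfer function to that IN value gives OUT[B0] (row B0 above).

Answer: {a: ⊤, b: ⊤, c: ⊤, d: ⊤, e: -2, f: ⊤}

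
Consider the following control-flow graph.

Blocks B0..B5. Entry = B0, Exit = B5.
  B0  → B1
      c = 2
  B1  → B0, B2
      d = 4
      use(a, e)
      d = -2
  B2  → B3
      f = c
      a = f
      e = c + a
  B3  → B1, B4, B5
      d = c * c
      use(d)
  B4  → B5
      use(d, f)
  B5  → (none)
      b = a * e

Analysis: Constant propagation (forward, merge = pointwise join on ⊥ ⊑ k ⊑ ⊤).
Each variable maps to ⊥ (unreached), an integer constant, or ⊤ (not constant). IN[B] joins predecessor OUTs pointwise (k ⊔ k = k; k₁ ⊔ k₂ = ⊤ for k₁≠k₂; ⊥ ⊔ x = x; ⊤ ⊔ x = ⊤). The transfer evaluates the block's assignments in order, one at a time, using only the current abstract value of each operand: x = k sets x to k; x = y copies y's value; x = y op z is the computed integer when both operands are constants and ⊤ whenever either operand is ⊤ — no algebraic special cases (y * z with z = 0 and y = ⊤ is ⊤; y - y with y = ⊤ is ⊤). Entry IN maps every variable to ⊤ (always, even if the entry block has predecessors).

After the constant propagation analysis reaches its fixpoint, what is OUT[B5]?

Answer: {a: 2, b: 8, c: 2, d: 4, e: 4, f: 2}

Derivation:
Converged values:
  B0:   IN=(all ⊤)   OUT={c:2; rest ⊤}
  B1:   IN={c:2; rest ⊤}   OUT={c:2, d:-2; rest ⊤}
  B2:   IN={c:2, d:-2; rest ⊤}   OUT={a:2, c:2, d:-2, e:4, f:2; rest ⊤}
  B3:   IN={a:2, c:2, d:-2, e:4, f:2; rest ⊤}   OUT={a:2, c:2, d:4, e:4, f:2; rest ⊤}
  B4:   IN={a:2, c:2, d:4, e:4, f:2; rest ⊤}   OUT={a:2, c:2, d:4, e:4, f:2; rest ⊤}
  B5:   IN={a:2, c:2, d:4, e:4, f:2; rest ⊤}   OUT={a:2, b:8, c:2, d:4, e:4, f:2; rest ⊤}

Merge at B5: IN[B5] = OUT[B3] ⊔ OUT[B4] = {a: 2, b: ⊤, c: 2, d: 4, e: 4, f: 2}
Applying B5's transfer function to that IN value gives OUT[B5] (row B5 above).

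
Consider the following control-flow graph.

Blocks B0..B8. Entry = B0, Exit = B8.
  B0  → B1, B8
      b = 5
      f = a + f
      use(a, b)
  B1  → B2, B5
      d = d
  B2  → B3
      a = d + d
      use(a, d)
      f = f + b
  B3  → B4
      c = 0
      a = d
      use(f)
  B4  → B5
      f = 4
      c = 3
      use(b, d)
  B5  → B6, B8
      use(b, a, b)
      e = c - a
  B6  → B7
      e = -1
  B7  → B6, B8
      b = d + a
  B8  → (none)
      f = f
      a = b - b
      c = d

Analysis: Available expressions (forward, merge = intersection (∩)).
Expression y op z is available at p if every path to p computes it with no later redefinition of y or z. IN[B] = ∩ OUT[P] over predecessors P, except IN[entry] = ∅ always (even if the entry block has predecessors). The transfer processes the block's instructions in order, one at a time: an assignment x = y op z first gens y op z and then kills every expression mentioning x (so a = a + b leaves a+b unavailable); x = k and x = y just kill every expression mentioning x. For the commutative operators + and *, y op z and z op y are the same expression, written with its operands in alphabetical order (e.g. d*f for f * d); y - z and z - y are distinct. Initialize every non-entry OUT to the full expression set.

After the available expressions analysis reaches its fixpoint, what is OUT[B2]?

Answer: {d+d}

Working:
Fixpoint table:
  B0:  IN={}  OUT={}
  B1:  IN={}  OUT={}
  B2:  IN={}  OUT={d+d}
  B3:  IN={d+d}  OUT={d+d}
  B4:  IN={d+d}  OUT={d+d}
  B5:  IN={}  OUT={c-a}
  B6:  IN={c-a}  OUT={c-a}
  B7:  IN={c-a}  OUT={a+d, c-a}
  B8:  IN={}  OUT={b-b}

Merge at B2: IN[B2] = OUT[B1] = {}
Applying B2's transfer function to that IN value gives OUT[B2] (row B2 above).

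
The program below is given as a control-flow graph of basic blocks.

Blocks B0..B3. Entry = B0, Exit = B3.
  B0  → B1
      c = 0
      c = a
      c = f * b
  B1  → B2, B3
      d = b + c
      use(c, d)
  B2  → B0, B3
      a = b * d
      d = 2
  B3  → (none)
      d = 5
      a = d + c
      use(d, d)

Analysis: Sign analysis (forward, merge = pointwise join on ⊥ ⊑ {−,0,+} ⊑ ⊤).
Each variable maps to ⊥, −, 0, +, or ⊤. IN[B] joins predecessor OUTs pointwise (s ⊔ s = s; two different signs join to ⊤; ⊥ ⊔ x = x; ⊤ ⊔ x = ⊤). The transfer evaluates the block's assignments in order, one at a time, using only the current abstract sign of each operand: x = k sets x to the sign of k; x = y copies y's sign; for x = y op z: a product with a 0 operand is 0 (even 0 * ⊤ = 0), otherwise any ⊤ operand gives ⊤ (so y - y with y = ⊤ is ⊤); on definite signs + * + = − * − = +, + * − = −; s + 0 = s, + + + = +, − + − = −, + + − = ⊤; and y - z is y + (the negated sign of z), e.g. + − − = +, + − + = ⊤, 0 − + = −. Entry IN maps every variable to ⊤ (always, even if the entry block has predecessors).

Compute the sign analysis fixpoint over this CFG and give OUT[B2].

Fixpoint table:
  B0: | IN=(all ⊤) | OUT=(all ⊤)
  B1: | IN=(all ⊤) | OUT=(all ⊤)
  B2: | IN=(all ⊤) | OUT={d:+; rest ⊤}
  B3: | IN=(all ⊤) | OUT={d:+; rest ⊤}

Merge at B2: IN[B2] = OUT[B1] = {a: ⊤, b: ⊤, c: ⊤, d: ⊤, e: ⊤, f: ⊤}
Applying B2's transfer function to that IN value gives OUT[B2] (row B2 above).

Answer: {a: ⊤, b: ⊤, c: ⊤, d: +, e: ⊤, f: ⊤}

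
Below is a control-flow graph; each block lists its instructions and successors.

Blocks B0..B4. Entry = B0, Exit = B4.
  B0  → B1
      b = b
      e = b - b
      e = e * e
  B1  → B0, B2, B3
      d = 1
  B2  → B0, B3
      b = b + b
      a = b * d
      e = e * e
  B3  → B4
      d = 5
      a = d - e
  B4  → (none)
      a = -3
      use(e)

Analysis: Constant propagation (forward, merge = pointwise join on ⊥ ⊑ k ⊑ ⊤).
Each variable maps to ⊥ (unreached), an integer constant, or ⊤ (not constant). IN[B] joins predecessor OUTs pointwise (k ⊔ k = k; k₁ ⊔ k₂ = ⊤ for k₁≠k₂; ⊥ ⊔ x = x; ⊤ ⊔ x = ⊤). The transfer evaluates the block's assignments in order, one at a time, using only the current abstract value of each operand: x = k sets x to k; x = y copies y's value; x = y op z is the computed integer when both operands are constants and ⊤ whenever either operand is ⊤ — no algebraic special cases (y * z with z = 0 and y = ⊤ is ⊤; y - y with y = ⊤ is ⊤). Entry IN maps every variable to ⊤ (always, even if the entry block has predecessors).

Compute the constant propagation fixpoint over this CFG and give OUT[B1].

Answer: {a: ⊤, b: ⊤, c: ⊤, d: 1, e: ⊤, f: ⊤}

Trace:
Fixpoint table:
  B0: | IN=(all ⊤) | OUT=(all ⊤)
  B1: | IN=(all ⊤) | OUT={d:1; rest ⊤}
  B2: | IN={d:1; rest ⊤} | OUT={d:1; rest ⊤}
  B3: | IN={d:1; rest ⊤} | OUT={d:5; rest ⊤}
  B4: | IN={d:5; rest ⊤} | OUT={a:-3, d:5; rest ⊤}

Merge at B1: IN[B1] = OUT[B0] = {a: ⊤, b: ⊤, c: ⊤, d: ⊤, e: ⊤, f: ⊤}
Applying B1's transfer function to that IN value gives OUT[B1] (row B1 above).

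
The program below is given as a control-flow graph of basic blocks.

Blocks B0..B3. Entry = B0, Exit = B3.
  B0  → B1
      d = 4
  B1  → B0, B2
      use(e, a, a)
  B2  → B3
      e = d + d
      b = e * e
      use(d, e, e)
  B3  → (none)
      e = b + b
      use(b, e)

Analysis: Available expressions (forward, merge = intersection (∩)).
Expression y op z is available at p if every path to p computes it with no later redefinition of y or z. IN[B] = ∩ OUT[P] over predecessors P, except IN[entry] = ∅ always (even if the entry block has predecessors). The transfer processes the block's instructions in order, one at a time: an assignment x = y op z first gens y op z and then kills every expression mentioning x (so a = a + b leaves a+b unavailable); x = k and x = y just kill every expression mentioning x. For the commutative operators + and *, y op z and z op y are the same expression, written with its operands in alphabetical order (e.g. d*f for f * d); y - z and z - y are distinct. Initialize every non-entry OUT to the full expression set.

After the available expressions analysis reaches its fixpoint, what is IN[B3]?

Answer: {d+d, e*e}

Working:
Converged values:
  B0:  IN={}  OUT={}
  B1:  IN={}  OUT={}
  B2:  IN={}  OUT={d+d, e*e}
  B3:  IN={d+d, e*e}  OUT={b+b, d+d}

Merge at B3: IN[B3] = OUT[B2] = {d+d, e*e}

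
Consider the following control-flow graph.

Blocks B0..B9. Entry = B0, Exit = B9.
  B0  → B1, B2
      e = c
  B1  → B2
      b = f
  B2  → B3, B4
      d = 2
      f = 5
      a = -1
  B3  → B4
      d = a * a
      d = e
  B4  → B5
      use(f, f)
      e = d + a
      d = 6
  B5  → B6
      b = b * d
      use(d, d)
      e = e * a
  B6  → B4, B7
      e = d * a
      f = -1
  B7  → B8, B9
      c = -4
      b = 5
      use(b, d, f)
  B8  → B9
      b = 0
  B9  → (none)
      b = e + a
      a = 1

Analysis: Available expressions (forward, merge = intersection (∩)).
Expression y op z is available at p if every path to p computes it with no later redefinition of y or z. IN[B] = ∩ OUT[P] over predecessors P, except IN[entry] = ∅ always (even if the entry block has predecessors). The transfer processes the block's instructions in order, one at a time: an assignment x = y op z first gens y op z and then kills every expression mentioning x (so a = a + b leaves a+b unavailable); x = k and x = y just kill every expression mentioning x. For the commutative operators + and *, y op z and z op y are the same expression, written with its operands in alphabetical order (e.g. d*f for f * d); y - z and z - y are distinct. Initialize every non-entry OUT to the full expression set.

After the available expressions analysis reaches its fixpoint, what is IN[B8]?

Answer: {a*d}

Derivation:
Converged values:
  B0:  IN={}  OUT={}
  B1:  IN={}  OUT={}
  B2:  IN={}  OUT={}
  B3:  IN={}  OUT={a*a}
  B4:  IN={}  OUT={}
  B5:  IN={}  OUT={}
  B6:  IN={}  OUT={a*d}
  B7:  IN={a*d}  OUT={a*d}
  B8:  IN={a*d}  OUT={a*d}
  B9:  IN={a*d}  OUT={}

Merge at B8: IN[B8] = OUT[B7] = {a*d}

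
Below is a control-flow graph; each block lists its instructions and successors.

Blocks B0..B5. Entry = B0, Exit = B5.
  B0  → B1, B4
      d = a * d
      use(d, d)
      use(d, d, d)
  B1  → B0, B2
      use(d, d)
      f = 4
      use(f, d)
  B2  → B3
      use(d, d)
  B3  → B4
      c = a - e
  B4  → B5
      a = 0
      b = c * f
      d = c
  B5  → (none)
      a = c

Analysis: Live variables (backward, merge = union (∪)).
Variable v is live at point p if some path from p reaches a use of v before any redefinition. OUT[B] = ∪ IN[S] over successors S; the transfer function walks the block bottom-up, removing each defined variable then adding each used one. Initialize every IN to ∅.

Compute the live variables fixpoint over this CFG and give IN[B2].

Per-block solution:
  B0:   IN={a, c, d, e, f}   OUT={a, c, d, e, f}
  B1:   IN={a, c, d, e}   OUT={a, c, d, e, f}
  B2:   IN={a, d, e, f}   OUT={a, e, f}
  B3:   IN={a, e, f}   OUT={c, f}
  B4:   IN={c, f}   OUT={c}
  B5:   IN={c}   OUT={}

Merge at B2: OUT[B2] = IN[B3] = {a, e, f}
Applying B2's transfer function to that OUT value gives IN[B2] (row B2 above).

Answer: {a, d, e, f}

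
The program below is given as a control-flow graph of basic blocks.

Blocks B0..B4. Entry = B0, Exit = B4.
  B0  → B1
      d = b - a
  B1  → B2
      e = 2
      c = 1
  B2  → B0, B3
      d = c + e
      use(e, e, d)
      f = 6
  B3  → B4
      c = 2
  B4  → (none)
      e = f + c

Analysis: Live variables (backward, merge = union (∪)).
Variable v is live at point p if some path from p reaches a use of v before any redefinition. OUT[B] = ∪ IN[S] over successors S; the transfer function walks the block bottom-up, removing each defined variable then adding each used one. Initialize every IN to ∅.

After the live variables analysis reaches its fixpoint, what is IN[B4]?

Per-block solution:
  B0:   IN={a, b}   OUT={a, b}
  B1:   IN={a, b}   OUT={a, b, c, e}
  B2:   IN={a, b, c, e}   OUT={a, b, f}
  B3:   IN={f}   OUT={c, f}
  B4:   IN={c, f}   OUT={}

B4 is the boundary node: OUT[B4] = {}
Applying B4's transfer function to that OUT value gives IN[B4] (row B4 above).

Answer: {c, f}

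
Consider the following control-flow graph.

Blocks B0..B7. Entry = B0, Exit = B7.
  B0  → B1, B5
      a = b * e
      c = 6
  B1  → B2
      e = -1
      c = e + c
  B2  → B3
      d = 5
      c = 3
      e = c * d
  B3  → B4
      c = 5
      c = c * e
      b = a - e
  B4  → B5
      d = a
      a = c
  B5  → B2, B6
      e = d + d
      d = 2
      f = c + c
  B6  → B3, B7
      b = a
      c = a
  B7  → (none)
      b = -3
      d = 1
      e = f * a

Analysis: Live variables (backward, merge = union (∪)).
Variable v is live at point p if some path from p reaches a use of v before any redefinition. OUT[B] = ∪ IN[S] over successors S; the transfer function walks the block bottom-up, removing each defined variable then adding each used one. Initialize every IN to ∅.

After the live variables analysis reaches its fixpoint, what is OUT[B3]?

Answer: {a, c}

Trace:
Converged values:
  B0: | IN={b, d, e} | OUT={a, c, d}
  B1: | IN={a, c} | OUT={a}
  B2: | IN={a} | OUT={a, e}
  B3: | IN={a, e} | OUT={a, c}
  B4: | IN={a, c} | OUT={a, c, d}
  B5: | IN={a, c, d} | OUT={a, e, f}
  B6: | IN={a, e, f} | OUT={a, e, f}
  B7: | IN={a, f} | OUT={}

Merge at B3: OUT[B3] = IN[B4] = {a, c}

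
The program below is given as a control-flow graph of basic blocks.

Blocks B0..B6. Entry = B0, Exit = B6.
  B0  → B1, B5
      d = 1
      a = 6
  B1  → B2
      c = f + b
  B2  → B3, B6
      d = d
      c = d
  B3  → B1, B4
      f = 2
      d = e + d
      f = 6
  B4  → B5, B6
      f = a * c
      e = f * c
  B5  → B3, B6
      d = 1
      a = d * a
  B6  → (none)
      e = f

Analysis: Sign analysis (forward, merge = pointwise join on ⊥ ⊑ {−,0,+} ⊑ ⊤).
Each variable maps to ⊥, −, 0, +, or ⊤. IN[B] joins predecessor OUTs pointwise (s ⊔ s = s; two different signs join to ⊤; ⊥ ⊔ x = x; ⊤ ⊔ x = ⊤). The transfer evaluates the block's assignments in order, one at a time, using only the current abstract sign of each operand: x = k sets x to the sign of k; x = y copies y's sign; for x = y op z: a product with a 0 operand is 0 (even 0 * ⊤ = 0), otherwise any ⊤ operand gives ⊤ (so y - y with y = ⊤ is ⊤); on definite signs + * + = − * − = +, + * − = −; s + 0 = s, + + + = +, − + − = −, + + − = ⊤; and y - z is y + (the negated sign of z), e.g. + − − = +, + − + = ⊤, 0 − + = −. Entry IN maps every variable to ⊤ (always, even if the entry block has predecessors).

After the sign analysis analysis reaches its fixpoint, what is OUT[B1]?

Fixpoint table:
  B0:  IN=(all ⊤)  OUT={a:+, d:+; rest ⊤}
  B1:  IN={a:+; rest ⊤}  OUT={a:+; rest ⊤}
  B2:  IN={a:+; rest ⊤}  OUT={a:+; rest ⊤}
  B3:  IN={a:+; rest ⊤}  OUT={a:+, f:+; rest ⊤}
  B4:  IN={a:+, f:+; rest ⊤}  OUT={a:+; rest ⊤}
  B5:  IN={a:+; rest ⊤}  OUT={a:+, d:+; rest ⊤}
  B6:  IN={a:+; rest ⊤}  OUT={a:+; rest ⊤}

Merge at B1: IN[B1] = OUT[B0] ⊔ OUT[B3] = {a: +, b: ⊤, c: ⊤, d: ⊤, e: ⊤, f: ⊤}
Applying B1's transfer function to that IN value gives OUT[B1] (row B1 above).

Answer: {a: +, b: ⊤, c: ⊤, d: ⊤, e: ⊤, f: ⊤}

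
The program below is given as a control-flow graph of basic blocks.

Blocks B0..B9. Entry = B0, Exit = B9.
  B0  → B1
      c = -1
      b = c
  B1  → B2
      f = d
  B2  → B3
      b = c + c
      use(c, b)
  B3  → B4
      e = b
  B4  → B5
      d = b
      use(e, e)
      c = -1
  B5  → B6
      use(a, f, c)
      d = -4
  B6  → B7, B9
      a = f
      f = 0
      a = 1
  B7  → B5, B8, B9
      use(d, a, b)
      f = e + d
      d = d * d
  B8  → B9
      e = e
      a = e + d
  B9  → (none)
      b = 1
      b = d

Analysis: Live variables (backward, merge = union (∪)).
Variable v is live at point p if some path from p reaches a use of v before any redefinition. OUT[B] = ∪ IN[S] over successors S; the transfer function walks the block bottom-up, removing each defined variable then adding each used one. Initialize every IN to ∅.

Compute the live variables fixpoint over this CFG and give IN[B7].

Fixpoint table:
  B0: | IN={a, d} | OUT={a, c, d}
  B1: | IN={a, c, d} | OUT={a, c, f}
  B2: | IN={a, c, f} | OUT={a, b, f}
  B3: | IN={a, b, f} | OUT={a, b, e, f}
  B4: | IN={a, b, e, f} | OUT={a, b, c, e, f}
  B5: | IN={a, b, c, e, f} | OUT={b, c, d, e, f}
  B6: | IN={b, c, d, e, f} | OUT={a, b, c, d, e}
  B7: | IN={a, b, c, d, e} | OUT={a, b, c, d, e, f}
  B8: | IN={d, e} | OUT={d}
  B9: | IN={d} | OUT={}

Merge at B7: OUT[B7] = IN[B5] ⊔ IN[B8] ⊔ IN[B9] = {a, b, c, d, e, f}
Applying B7's transfer function to that OUT value gives IN[B7] (row B7 above).

Answer: {a, b, c, d, e}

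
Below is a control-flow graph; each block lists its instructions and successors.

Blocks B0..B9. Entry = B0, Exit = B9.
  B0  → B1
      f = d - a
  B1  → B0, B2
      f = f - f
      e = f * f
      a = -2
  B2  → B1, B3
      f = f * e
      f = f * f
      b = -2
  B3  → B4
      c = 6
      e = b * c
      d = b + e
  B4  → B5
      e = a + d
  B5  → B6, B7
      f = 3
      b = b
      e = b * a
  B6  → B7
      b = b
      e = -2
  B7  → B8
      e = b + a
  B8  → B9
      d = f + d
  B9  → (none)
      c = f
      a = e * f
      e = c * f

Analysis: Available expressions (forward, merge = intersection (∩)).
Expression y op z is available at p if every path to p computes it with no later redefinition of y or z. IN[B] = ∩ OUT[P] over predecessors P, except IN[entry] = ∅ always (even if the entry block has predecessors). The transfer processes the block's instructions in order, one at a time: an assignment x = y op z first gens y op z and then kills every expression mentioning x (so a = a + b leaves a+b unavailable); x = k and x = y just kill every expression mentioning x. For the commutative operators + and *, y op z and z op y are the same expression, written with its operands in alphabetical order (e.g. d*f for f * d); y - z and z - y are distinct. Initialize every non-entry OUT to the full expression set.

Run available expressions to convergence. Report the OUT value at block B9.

Per-block solution:
  B0: | IN={} | OUT={d-a}
  B1: | IN={} | OUT={f*f}
  B2: | IN={f*f} | OUT={}
  B3: | IN={} | OUT={b*c, b+e}
  B4: | IN={b*c, b+e} | OUT={a+d, b*c}
  B5: | IN={a+d, b*c} | OUT={a*b, a+d}
  B6: | IN={a*b, a+d} | OUT={a+d}
  B7: | IN={a+d} | OUT={a+b, a+d}
  B8: | IN={a+b, a+d} | OUT={a+b}
  B9: | IN={a+b} | OUT={c*f}

Merge at B9: IN[B9] = OUT[B8] = {a+b}
Applying B9's transfer function to that IN value gives OUT[B9] (row B9 above).

Answer: {c*f}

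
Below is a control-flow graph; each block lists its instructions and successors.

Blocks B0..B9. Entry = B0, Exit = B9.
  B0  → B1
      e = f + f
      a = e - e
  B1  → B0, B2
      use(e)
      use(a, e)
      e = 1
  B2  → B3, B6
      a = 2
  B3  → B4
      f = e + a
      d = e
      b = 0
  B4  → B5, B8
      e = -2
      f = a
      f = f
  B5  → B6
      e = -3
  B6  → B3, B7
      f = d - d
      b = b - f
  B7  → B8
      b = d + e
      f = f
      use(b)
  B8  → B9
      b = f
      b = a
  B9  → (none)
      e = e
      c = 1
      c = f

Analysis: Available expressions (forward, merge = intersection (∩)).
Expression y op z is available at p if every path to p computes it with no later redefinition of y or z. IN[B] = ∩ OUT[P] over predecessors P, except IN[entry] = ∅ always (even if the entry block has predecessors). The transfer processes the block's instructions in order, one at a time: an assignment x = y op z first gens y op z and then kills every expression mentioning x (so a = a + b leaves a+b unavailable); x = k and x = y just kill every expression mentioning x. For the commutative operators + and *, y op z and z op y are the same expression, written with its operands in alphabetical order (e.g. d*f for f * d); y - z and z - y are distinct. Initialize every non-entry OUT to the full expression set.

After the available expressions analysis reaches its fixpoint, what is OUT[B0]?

Answer: {e-e, f+f}

Derivation:
Per-block solution:
  B0:   IN={}   OUT={e-e, f+f}
  B1:   IN={e-e, f+f}   OUT={f+f}
  B2:   IN={f+f}   OUT={f+f}
  B3:   IN={}   OUT={a+e}
  B4:   IN={a+e}   OUT={}
  B5:   IN={}   OUT={}
  B6:   IN={}   OUT={d-d}
  B7:   IN={d-d}   OUT={d+e, d-d}
  B8:   IN={}   OUT={}
  B9:   IN={}   OUT={}

Merge at B0 (entry node, so the boundary value {} is joined with the incoming edge(s)): IN[B0] = {} ∩ OUT[B1] = {}
Applying B0's transfer function to that IN value gives OUT[B0] (row B0 above).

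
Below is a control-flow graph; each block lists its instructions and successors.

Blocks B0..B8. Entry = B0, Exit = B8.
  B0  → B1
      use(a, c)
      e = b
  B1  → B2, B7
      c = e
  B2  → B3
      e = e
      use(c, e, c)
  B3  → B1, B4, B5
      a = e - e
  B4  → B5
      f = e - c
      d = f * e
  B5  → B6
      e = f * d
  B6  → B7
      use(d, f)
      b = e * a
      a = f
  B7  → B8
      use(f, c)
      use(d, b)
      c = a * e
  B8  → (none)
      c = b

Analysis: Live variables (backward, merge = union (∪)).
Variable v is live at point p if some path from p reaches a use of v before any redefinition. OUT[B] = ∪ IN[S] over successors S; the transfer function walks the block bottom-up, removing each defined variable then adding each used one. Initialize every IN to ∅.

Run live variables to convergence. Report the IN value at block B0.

Answer: {a, b, c, d, f}

Trace:
Converged values:
  B0: | IN={a, b, c, d, f} | OUT={a, b, d, e, f}
  B1: | IN={a, b, d, e, f} | OUT={a, b, c, d, e, f}
  B2: | IN={b, c, d, e, f} | OUT={b, c, d, e, f}
  B3: | IN={b, c, d, e, f} | OUT={a, b, c, d, e, f}
  B4: | IN={a, c, e} | OUT={a, c, d, f}
  B5: | IN={a, c, d, f} | OUT={a, c, d, e, f}
  B6: | IN={a, c, d, e, f} | OUT={a, b, c, d, e, f}
  B7: | IN={a, b, c, d, e, f} | OUT={b}
  B8: | IN={b} | OUT={}

Merge at B0: OUT[B0] = IN[B1] = {a, b, d, e, f}
Applying B0's transfer function to that OUT value gives IN[B0] (row B0 above).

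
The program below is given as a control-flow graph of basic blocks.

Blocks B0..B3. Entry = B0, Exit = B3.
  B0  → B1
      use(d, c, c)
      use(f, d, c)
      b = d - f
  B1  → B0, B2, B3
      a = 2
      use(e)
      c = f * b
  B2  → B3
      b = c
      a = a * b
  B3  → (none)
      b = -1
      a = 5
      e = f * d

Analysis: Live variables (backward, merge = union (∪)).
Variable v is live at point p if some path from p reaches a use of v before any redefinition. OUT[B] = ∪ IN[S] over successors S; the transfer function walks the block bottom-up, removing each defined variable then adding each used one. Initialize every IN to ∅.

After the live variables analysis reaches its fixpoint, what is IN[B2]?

Answer: {a, c, d, f}

Working:
Converged values:
  B0:   IN={c, d, e, f}   OUT={b, d, e, f}
  B1:   IN={b, d, e, f}   OUT={a, c, d, e, f}
  B2:   IN={a, c, d, f}   OUT={d, f}
  B3:   IN={d, f}   OUT={}

Merge at B2: OUT[B2] = IN[B3] = {d, f}
Applying B2's transfer function to that OUT value gives IN[B2] (row B2 above).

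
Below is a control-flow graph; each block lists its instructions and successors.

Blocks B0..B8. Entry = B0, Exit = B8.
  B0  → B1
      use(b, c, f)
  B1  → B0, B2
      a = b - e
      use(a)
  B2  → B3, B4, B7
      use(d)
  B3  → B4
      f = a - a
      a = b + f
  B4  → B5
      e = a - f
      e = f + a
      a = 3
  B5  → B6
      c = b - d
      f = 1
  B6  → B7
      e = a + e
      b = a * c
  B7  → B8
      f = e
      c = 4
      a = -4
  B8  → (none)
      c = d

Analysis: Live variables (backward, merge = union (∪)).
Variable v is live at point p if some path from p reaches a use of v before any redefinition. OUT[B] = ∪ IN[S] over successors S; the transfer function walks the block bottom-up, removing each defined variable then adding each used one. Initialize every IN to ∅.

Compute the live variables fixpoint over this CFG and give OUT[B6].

Answer: {d, e}

Trace:
Per-block solution:
  B0:   IN={b, c, d, e, f}   OUT={b, c, d, e, f}
  B1:   IN={b, c, d, e, f}   OUT={a, b, c, d, e, f}
  B2:   IN={a, b, d, e, f}   OUT={a, b, d, e, f}
  B3:   IN={a, b, d}   OUT={a, b, d, f}
  B4:   IN={a, b, d, f}   OUT={a, b, d, e}
  B5:   IN={a, b, d, e}   OUT={a, c, d, e}
  B6:   IN={a, c, d, e}   OUT={d, e}
  B7:   IN={d, e}   OUT={d}
  B8:   IN={d}   OUT={}

Merge at B6: OUT[B6] = IN[B7] = {d, e}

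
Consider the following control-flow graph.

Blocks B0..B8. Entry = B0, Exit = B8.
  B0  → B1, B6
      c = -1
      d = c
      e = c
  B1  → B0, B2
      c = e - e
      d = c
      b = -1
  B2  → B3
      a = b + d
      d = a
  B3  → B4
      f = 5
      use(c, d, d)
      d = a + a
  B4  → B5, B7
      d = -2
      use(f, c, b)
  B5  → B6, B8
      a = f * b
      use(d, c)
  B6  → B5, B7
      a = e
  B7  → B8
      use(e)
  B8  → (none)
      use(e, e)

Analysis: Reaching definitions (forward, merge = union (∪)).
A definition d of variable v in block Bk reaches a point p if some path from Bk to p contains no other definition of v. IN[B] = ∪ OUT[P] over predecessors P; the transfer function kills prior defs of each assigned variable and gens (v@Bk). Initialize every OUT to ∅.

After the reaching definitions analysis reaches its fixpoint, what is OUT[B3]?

Answer: {a@B2, b@B1, c@B1, d@B3, e@B0, f@B3}

Trace:
Fixpoint table:
  B0: | IN={b@B1, c@B1, d@B1, e@B0} | OUT={b@B1, c@B0, d@B0, e@B0}
  B1: | IN={b@B1, c@B0, d@B0, e@B0} | OUT={b@B1, c@B1, d@B1, e@B0}
  B2: | IN={b@B1, c@B1, d@B1, e@B0} | OUT={a@B2, b@B1, c@B1, d@B2, e@B0}
  B3: | IN={a@B2, b@B1, c@B1, d@B2, e@B0} | OUT={a@B2, b@B1, c@B1, d@B3, e@B0, f@B3}
  B4: | IN={a@B2, b@B1, c@B1, d@B3, e@B0, f@B3} | OUT={a@B2, b@B1, c@B1, d@B4, e@B0, f@B3}
  B5: | IN={a@B2, a@B6, b@B1, c@B0, c@B1, d@B0, d@B4, e@B0, f@B3} | OUT={a@B5, b@B1, c@B0, c@B1, d@B0, d@B4, e@B0, f@B3}
  B6: | IN={a@B5, b@B1, c@B0, c@B1, d@B0, d@B4, e@B0, f@B3} | OUT={a@B6, b@B1, c@B0, c@B1, d@B0, d@B4, e@B0, f@B3}
  B7: | IN={a@B2, a@B6, b@B1, c@B0, c@B1, d@B0, d@B4, e@B0, f@B3} | OUT={a@B2, a@B6, b@B1, c@B0, c@B1, d@B0, d@B4, e@B0, f@B3}
  B8: | IN={a@B2, a@B5, a@B6, b@B1, c@B0, c@B1, d@B0, d@B4, e@B0, f@B3} | OUT={a@B2, a@B5, a@B6, b@B1, c@B0, c@B1, d@B0, d@B4, e@B0, f@B3}

Merge at B3: IN[B3] = OUT[B2] = {a@B2, b@B1, c@B1, d@B2, e@B0}
Applying B3's transfer function to that IN value gives OUT[B3] (row B3 above).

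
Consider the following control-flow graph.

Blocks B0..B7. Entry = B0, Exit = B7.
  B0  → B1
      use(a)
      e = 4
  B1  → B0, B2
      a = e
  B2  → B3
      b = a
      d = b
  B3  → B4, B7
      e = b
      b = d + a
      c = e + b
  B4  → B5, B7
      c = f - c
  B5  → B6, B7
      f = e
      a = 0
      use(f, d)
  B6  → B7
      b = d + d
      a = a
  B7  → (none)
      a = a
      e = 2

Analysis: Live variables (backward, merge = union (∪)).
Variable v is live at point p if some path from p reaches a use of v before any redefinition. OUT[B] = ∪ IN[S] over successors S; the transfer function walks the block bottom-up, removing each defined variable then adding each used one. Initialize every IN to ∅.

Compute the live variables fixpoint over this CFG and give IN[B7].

Fixpoint table:
  B0:  IN={a, f}  OUT={e, f}
  B1:  IN={e, f}  OUT={a, f}
  B2:  IN={a, f}  OUT={a, b, d, f}
  B3:  IN={a, b, d, f}  OUT={a, c, d, e, f}
  B4:  IN={a, c, d, e, f}  OUT={a, d, e}
  B5:  IN={d, e}  OUT={a, d}
  B6:  IN={a, d}  OUT={a}
  B7:  IN={a}  OUT={}

B7 is the boundary node: OUT[B7] = {}
Applying B7's transfer function to that OUT value gives IN[B7] (row B7 above).

Answer: {a}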